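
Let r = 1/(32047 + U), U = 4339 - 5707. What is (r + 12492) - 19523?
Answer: -215704048/30679 ≈ -7031.0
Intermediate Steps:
U = -1368
r = 1/30679 (r = 1/(32047 - 1368) = 1/30679 ≈ 3.2596e-5)
(r + 12492) - 19523 = (1/30679 + 12492) - 19523 = 383242069/30679 - 19523 = -215704048/30679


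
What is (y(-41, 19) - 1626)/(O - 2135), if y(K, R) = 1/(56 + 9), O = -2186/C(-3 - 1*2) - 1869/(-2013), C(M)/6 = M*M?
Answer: 1063759785/1405697189 ≈ 0.75675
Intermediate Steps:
C(M) = 6*M² (C(M) = 6*(M*M) = 6*M²)
O = -686678/50325 (O = -2186*1/(6*(-3 - 1*2)²) - 1869/(-2013) = -2186*1/(6*(-3 - 2)²) - 1869*(-1/2013) = -2186/(6*(-5)²) + 623/671 = -2186/(6*25) + 623/671 = -2186/150 + 623/671 = -2186*1/150 + 623/671 = -1093/75 + 623/671 = -686678/50325 ≈ -13.645)
y(K, R) = 1/65
(y(-41, 19) - 1626)/(O - 2135) = (1/65 - 1626)/(-686678/50325 - 2135) = -105689/(65*(-108130553/50325)) = -105689/65*(-50325/108130553) = 1063759785/1405697189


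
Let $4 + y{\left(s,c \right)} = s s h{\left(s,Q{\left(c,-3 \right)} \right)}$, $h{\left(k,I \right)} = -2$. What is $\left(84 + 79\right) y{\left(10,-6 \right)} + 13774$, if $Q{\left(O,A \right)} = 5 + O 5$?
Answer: $-19478$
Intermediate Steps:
$Q{\left(O,A \right)} = 5 + 5 O$
$y{\left(s,c \right)} = -4 - 2 s^{2}$ ($y{\left(s,c \right)} = -4 + s s \left(-2\right) = -4 + s^{2} \left(-2\right) = -4 - 2 s^{2}$)
$\left(84 + 79\right) y{\left(10,-6 \right)} + 13774 = \left(84 + 79\right) \left(-4 - 2 \cdot 10^{2}\right) + 13774 = 163 \left(-4 - 200\right) + 13774 = 163 \left(-204\right) + 13774 = -33252 + 13774 = -19478$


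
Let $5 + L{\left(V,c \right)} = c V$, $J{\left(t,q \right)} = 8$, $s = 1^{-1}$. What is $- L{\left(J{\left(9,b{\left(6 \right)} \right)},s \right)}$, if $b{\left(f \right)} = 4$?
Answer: $-3$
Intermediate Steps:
$s = 1$
$L{\left(V,c \right)} = -5 + V c$ ($L{\left(V,c \right)} = -5 + c V = -5 + V c$)
$- L{\left(J{\left(9,b{\left(6 \right)} \right)},s \right)} = - (-5 + 8 \cdot 1) = - (-5 + 8) = \left(-1\right) 3 = -3$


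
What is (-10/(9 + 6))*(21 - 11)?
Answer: -20/3 ≈ -6.6667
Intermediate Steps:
(-10/(9 + 6))*(21 - 11) = -10/15*10 = -10*1/15*10 = -2/3*10 = -20/3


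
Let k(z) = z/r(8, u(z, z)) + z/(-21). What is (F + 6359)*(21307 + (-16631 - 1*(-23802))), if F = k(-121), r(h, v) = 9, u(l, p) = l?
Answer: 11394987574/63 ≈ 1.8087e+8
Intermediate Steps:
k(z) = 4*z/63 (k(z) = z/9 + z/(-21) = z*(⅑) + z*(-1/21) = z/9 - z/21 = 4*z/63)
F = -484/63 (F = (4/63)*(-121) = -484/63 ≈ -7.6825)
(F + 6359)*(21307 + (-16631 - 1*(-23802))) = (-484/63 + 6359)*(21307 + (-16631 - 1*(-23802))) = 400133*(21307 + (-16631 + 23802))/63 = 400133*(21307 + 7171)/63 = (400133/63)*28478 = 11394987574/63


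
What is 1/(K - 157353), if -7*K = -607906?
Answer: -7/493565 ≈ -1.4183e-5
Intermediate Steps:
K = 607906/7 (K = -⅐*(-607906) = 607906/7 ≈ 86844.)
1/(K - 157353) = 1/(607906/7 - 157353) = 1/(-493565/7) = -7/493565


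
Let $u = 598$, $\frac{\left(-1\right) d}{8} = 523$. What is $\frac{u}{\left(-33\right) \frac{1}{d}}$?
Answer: $\frac{2502032}{33} \approx 75819.0$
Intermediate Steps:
$d = -4184$ ($d = \left(-8\right) 523 = -4184$)
$\frac{u}{\left(-33\right) \frac{1}{d}} = \frac{598}{\left(-33\right) \frac{1}{-4184}} = \frac{598}{\left(-33\right) \left(- \frac{1}{4184}\right)} = \frac{598}{\frac{33}{4184}} = 598 \cdot \frac{4184}{33} = \frac{2502032}{33}$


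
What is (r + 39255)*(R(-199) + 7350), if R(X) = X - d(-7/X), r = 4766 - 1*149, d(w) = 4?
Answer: 313553184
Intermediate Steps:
r = 4617 (r = 4766 - 149 = 4617)
R(X) = -4 + X (R(X) = X - 1*4 = X - 4 = -4 + X)
(r + 39255)*(R(-199) + 7350) = (4617 + 39255)*((-4 - 199) + 7350) = 43872*(-203 + 7350) = 43872*7147 = 313553184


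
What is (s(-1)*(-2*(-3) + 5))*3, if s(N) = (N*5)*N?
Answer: 165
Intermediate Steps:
s(N) = 5*N² (s(N) = (5*N)*N = 5*N²)
(s(-1)*(-2*(-3) + 5))*3 = ((5*(-1)²)*(-2*(-3) + 5))*3 = ((5*1)*(6 + 5))*3 = (5*11)*3 = 55*3 = 165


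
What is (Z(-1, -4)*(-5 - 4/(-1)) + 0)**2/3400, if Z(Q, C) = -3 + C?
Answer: 49/3400 ≈ 0.014412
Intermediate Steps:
(Z(-1, -4)*(-5 - 4/(-1)) + 0)**2/3400 = ((-3 - 4)*(-5 - 4/(-1)) + 0)**2/3400 = (-7*(-5 - 4*(-1)) + 0)**2*(1/3400) = (-7*(-5 + 4) + 0)**2*(1/3400) = (-7*(-1) + 0)**2*(1/3400) = (7 + 0)**2*(1/3400) = 7**2*(1/3400) = 49*(1/3400) = 49/3400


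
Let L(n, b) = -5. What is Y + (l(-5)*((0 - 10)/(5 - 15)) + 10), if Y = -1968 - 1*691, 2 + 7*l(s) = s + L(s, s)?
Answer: -18555/7 ≈ -2650.7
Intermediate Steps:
l(s) = -1 + s/7 (l(s) = -2/7 + (s - 5)/7 = -2/7 + (-5 + s)/7 = -2/7 + (-5/7 + s/7) = -1 + s/7)
Y = -2659 (Y = -1968 - 691 = -2659)
Y + (l(-5)*((0 - 10)/(5 - 15)) + 10) = -2659 + ((-1 + (⅐)*(-5))*((0 - 10)/(5 - 15)) + 10) = -2659 + ((-1 - 5/7)*(-10/(-10)) + 10) = -2659 + (-(-120)*(-1)/(7*10) + 10) = -2659 + (-12/7*1 + 10) = -2659 + (-12/7 + 10) = -2659 + 58/7 = -18555/7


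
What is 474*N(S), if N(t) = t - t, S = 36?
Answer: 0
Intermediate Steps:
N(t) = 0
474*N(S) = 474*0 = 0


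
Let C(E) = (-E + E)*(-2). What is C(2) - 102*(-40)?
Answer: 4080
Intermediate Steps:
C(E) = 0 (C(E) = 0*(-2) = 0)
C(2) - 102*(-40) = 0 - 102*(-40) = 0 + 4080 = 4080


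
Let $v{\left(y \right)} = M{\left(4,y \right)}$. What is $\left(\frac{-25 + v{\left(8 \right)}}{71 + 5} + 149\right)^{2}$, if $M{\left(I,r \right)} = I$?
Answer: $\frac{127757809}{5776} \approx 22119.0$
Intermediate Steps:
$v{\left(y \right)} = 4$
$\left(\frac{-25 + v{\left(8 \right)}}{71 + 5} + 149\right)^{2} = \left(\frac{-25 + 4}{71 + 5} + 149\right)^{2} = \left(- \frac{21}{76} + 149\right)^{2} = \left(\frac{11303}{76}\right)^{2} = \frac{127757809}{5776}$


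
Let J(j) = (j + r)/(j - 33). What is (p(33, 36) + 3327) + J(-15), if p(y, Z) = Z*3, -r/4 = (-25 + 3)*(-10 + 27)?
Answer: 163399/48 ≈ 3404.1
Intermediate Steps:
r = 1496 (r = -4*(-25 + 3)*(-10 + 27) = -(-88)*17 = -4*(-374) = 1496)
J(j) = (1496 + j)/(-33 + j) (J(j) = (j + 1496)/(j - 33) = (1496 + j)/(-33 + j))
p(y, Z) = 3*Z
(p(33, 36) + 3327) + J(-15) = (3*36 + 3327) + (1496 - 15)/(-33 - 15) = (108 + 3327) + 1481/(-48) = 3435 - 1/48*1481 = 3435 - 1481/48 = 163399/48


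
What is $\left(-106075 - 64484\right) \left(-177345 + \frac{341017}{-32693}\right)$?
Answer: $\frac{988949026476018}{32693} \approx 3.025 \cdot 10^{10}$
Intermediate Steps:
$\left(-106075 - 64484\right) \left(-177345 + \frac{341017}{-32693}\right) = - 170559 \left(-177345 + 341017 \left(- \frac{1}{32693}\right)\right) = - 170559 \left(-177345 - \frac{341017}{32693}\right) = \left(-170559\right) \left(- \frac{5798281102}{32693}\right) = \frac{988949026476018}{32693}$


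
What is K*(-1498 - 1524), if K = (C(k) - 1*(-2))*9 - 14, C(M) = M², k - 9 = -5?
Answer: -447256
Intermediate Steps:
k = 4 (k = 9 - 5 = 4)
K = 148 (K = (4² - 1*(-2))*9 - 14 = (16 + 2)*9 - 14 = 18*9 - 14 = 162 - 14 = 148)
K*(-1498 - 1524) = 148*(-1498 - 1524) = 148*(-3022) = -447256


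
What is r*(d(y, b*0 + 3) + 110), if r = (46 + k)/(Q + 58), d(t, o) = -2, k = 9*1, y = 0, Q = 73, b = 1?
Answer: 5940/131 ≈ 45.344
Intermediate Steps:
k = 9
r = 55/131 (r = (46 + 9)/(73 + 58) = 55/131 ≈ 0.41985)
r*(d(y, b*0 + 3) + 110) = 55*(-2 + 110)/131 = (55/131)*108 = 5940/131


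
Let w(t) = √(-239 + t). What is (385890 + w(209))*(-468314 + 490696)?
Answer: 8636989980 + 22382*I*√30 ≈ 8.637e+9 + 1.2259e+5*I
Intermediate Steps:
(385890 + w(209))*(-468314 + 490696) = (385890 + √(-239 + 209))*(-468314 + 490696) = (385890 + √(-30))*22382 = (385890 + I*√30)*22382 = 8636989980 + 22382*I*√30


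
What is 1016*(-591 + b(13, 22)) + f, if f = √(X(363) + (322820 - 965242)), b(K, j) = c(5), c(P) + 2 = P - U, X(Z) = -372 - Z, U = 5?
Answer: -602488 + I*√643157 ≈ -6.0249e+5 + 801.97*I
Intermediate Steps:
c(P) = -7 + P (c(P) = -2 + (P - 1*5) = -2 + (P - 5) = -2 + (-5 + P) = -7 + P)
b(K, j) = -2 (b(K, j) = -7 + 5 = -2)
f = I*√643157 (f = √((-372 - 1*363) + (322820 - 965242)) = √((-372 - 363) - 642422) = √(-735 - 642422) = √(-643157) = I*√643157 ≈ 801.97*I)
1016*(-591 + b(13, 22)) + f = 1016*(-591 - 2) + I*√643157 = 1016*(-593) + I*√643157 = -602488 + I*√643157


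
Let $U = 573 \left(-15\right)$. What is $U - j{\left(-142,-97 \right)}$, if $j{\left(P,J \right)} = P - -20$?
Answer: $-8473$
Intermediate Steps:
$j{\left(P,J \right)} = 20 + P$ ($j{\left(P,J \right)} = P + 20 = 20 + P$)
$U = -8595$
$U - j{\left(-142,-97 \right)} = -8595 - \left(20 - 142\right) = -8595 - -122 = -8595 + 122 = -8473$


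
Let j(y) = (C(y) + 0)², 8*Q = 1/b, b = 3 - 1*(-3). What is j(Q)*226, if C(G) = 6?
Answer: 8136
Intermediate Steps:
b = 6 (b = 3 + 3 = 6)
Q = 1/48 (Q = (⅛)/6 = (⅛)*(⅙) = 1/48 ≈ 0.020833)
j(y) = 36 (j(y) = (6 + 0)² = 6² = 36)
j(Q)*226 = 36*226 = 8136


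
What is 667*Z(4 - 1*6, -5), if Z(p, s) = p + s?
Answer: -4669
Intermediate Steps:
667*Z(4 - 1*6, -5) = 667*((4 - 1*6) - 5) = 667*((4 - 6) - 5) = 667*(-2 - 5) = 667*(-7) = -4669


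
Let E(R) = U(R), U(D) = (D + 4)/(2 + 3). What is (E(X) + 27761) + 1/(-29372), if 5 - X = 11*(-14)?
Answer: 4081768091/146860 ≈ 27794.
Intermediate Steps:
U(D) = ⅘ + D/5 (U(D) = (4 + D)/5 = (4 + D)*(⅕) = ⅘ + D/5)
X = 159 (X = 5 - 11*(-14) = 5 - 1*(-154) = 5 + 154 = 159)
E(R) = ⅘ + R/5
(E(X) + 27761) + 1/(-29372) = ((⅘ + (⅕)*159) + 27761) + 1/(-29372) = ((⅘ + 159/5) + 27761) - 1/29372 = (163/5 + 27761) - 1/29372 = 138968/5 - 1/29372 = 4081768091/146860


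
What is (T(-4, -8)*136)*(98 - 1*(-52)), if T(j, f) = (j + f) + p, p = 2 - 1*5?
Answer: -306000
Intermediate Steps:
p = -3 (p = 2 - 5 = -3)
T(j, f) = -3 + f + j (T(j, f) = (j + f) - 3 = (f + j) - 3 = -3 + f + j)
(T(-4, -8)*136)*(98 - 1*(-52)) = ((-3 - 8 - 4)*136)*(98 - 1*(-52)) = (-15*136)*(98 + 52) = -2040*150 = -306000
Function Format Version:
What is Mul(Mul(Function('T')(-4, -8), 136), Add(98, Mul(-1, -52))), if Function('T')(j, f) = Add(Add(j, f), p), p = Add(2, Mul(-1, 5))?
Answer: -306000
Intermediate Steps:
p = -3 (p = Add(2, -5) = -3)
Function('T')(j, f) = Add(-3, f, j) (Function('T')(j, f) = Add(Add(j, f), -3) = Add(Add(f, j), -3) = Add(-3, f, j))
Mul(Mul(Function('T')(-4, -8), 136), Add(98, Mul(-1, -52))) = Mul(Mul(Add(-3, -8, -4), 136), Add(98, Mul(-1, -52))) = Mul(Mul(-15, 136), Add(98, 52)) = Mul(-2040, 150) = -306000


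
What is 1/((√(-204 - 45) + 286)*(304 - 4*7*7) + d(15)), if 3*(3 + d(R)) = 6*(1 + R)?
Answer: 30917/958765225 - 108*I*√249/958765225 ≈ 3.2247e-5 - 1.7775e-6*I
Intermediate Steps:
d(R) = -1 + 2*R (d(R) = -3 + (6*(1 + R))/3 = -3 + (6 + 6*R)/3 = -3 + (2 + 2*R) = -1 + 2*R)
1/((√(-204 - 45) + 286)*(304 - 4*7*7) + d(15)) = 1/((√(-204 - 45) + 286)*(304 - 4*7*7) + (-1 + 2*15)) = 1/((√(-249) + 286)*(304 - 28*7) + (-1 + 30)) = 1/((I*√249 + 286)*(304 - 196) + 29) = 1/((286 + I*√249)*108 + 29) = 1/((30888 + 108*I*√249) + 29) = 1/(30917 + 108*I*√249)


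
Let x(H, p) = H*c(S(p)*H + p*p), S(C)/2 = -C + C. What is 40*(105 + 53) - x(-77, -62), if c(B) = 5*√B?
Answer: 30190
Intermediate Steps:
S(C) = 0 (S(C) = 2*(-C + C) = 2*0 = 0)
x(H, p) = 5*H*√(p²) (x(H, p) = H*(5*√(0*H + p*p)) = H*(5*√(0 + p²)) = H*(5*√(p²)) = 5*H*√(p²))
40*(105 + 53) - x(-77, -62) = 40*(105 + 53) - 5*(-77)*√((-62)²) = 40*158 - 5*(-77)*√3844 = 6320 - 5*(-77)*62 = 6320 - 1*(-23870) = 6320 + 23870 = 30190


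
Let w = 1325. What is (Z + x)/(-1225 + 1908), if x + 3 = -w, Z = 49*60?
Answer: 1612/683 ≈ 2.3602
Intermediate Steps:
Z = 2940
x = -1328 (x = -3 - 1*1325 = -3 - 1325 = -1328)
(Z + x)/(-1225 + 1908) = (2940 - 1328)/(-1225 + 1908) = 1612/683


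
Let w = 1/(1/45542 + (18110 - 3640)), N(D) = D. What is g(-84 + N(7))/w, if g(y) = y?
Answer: -7248920151/6506 ≈ -1.1142e+6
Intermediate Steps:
w = 45542/658992741 (w = 1/(1/45542 + 14470) = 1/(658992741/45542) = 45542/658992741 ≈ 6.9108e-5)
g(-84 + N(7))/w = (-84 + 7)/(45542/658992741) = -77*658992741/45542 = -7248920151/6506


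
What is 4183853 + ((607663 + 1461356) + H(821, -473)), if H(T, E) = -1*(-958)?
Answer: 6253830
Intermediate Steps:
H(T, E) = 958
4183853 + ((607663 + 1461356) + H(821, -473)) = 4183853 + ((607663 + 1461356) + 958) = 4183853 + (2069019 + 958) = 4183853 + 2069977 = 6253830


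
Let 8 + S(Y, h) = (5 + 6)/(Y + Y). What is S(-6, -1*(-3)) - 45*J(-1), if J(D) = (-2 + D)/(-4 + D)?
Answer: -431/12 ≈ -35.917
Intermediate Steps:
S(Y, h) = -8 + 11/(2*Y) (S(Y, h) = -8 + (5 + 6)/(Y + Y) = -8 + 11/((2*Y)) = -8 + 11*(1/(2*Y)) = -8 + 11/(2*Y))
J(D) = (-2 + D)/(-4 + D)
S(-6, -1*(-3)) - 45*J(-1) = (-8 + (11/2)/(-6)) - 45*(-2 - 1)/(-4 - 1) = (-8 + (11/2)*(-⅙)) - 45*(-3)/(-5) = (-8 - 11/12) - (-9)*(-3) = -107/12 - 45*⅗ = -107/12 - 27 = -431/12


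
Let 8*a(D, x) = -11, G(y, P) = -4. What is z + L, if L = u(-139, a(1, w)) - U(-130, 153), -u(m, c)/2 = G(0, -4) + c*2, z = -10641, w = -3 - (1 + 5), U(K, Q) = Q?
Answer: -21561/2 ≈ -10781.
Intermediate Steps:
w = -9 (w = -3 - 1*6 = -3 - 6 = -9)
a(D, x) = -11/8 (a(D, x) = (⅛)*(-11) = -11/8)
u(m, c) = 8 - 4*c (u(m, c) = -2*(-4 + c*2) = -2*(-4 + 2*c) = 8 - 4*c)
L = -279/2 (L = (8 - 4*(-11/8)) - 1*153 = (8 + 11/2) - 153 = 27/2 - 153 = -279/2 ≈ -139.50)
z + L = -10641 - 279/2 = -21561/2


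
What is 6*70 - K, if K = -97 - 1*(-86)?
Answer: 431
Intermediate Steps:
K = -11 (K = -97 + 86 = -11)
6*70 - K = 6*70 - 1*(-11) = 420 + 11 = 431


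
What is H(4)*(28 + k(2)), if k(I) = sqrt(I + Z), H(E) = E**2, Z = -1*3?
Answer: 448 + 16*I ≈ 448.0 + 16.0*I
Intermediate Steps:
Z = -3
k(I) = sqrt(-3 + I) (k(I) = sqrt(I - 3) = sqrt(-3 + I))
H(4)*(28 + k(2)) = 4**2*(28 + sqrt(-3 + 2)) = 16*(28 + sqrt(-1)) = 16*(28 + I) = 448 + 16*I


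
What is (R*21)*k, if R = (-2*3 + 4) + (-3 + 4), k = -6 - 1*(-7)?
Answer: -21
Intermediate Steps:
k = 1 (k = -6 + 7 = 1)
R = -1 (R = (-6 + 4) + 1 = -2 + 1 = -1)
(R*21)*k = -1*21*1 = -21*1 = -21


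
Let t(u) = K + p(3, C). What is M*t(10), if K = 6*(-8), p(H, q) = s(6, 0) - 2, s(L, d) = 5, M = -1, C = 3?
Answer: 45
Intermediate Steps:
p(H, q) = 3 (p(H, q) = 5 - 2 = 3)
K = -48
t(u) = -45 (t(u) = -48 + 3 = -45)
M*t(10) = -1*(-45) = 45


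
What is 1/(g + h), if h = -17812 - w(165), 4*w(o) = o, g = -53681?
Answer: -4/286137 ≈ -1.3979e-5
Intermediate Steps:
w(o) = o/4
h = -71413/4 (h = -17812 - 165/4 = -71413/4 ≈ -17853.)
1/(g + h) = 1/(-53681 - 71413/4) = 1/(-286137/4) = -4/286137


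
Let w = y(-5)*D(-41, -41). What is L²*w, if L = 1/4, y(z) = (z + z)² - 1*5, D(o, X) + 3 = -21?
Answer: -285/2 ≈ -142.50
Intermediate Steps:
D(o, X) = -24 (D(o, X) = -3 - 21 = -24)
y(z) = -5 + 4*z² (y(z) = (2*z)² - 5 = 4*z² - 5 = -5 + 4*z²)
w = -2280 (w = (-5 + 4*(-5)²)*(-24) = (-5 + 4*25)*(-24) = (-5 + 100)*(-24) = 95*(-24) = -2280)
L = ¼ ≈ 0.25000
L²*w = (¼)²*(-2280) = (1/16)*(-2280) = -285/2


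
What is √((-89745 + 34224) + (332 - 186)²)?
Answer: I*√34205 ≈ 184.95*I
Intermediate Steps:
√((-89745 + 34224) + (332 - 186)²) = √(-55521 + 146²) = √(-55521 + 21316) = √(-34205) = I*√34205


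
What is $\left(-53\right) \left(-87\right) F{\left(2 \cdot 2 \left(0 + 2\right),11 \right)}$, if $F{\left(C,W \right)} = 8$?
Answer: $36888$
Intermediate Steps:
$\left(-53\right) \left(-87\right) F{\left(2 \cdot 2 \left(0 + 2\right),11 \right)} = \left(-53\right) \left(-87\right) 8 = 4611 \cdot 8 = 36888$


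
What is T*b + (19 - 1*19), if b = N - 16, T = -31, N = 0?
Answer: 496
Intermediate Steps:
b = -16 (b = 0 - 16 = -16)
T*b + (19 - 1*19) = -31*(-16) + (19 - 1*19) = 496 + (19 - 19) = 496 + 0 = 496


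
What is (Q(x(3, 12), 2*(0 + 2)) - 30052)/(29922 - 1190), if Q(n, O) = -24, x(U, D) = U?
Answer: -7519/7183 ≈ -1.0468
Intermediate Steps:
(Q(x(3, 12), 2*(0 + 2)) - 30052)/(29922 - 1190) = (-24 - 30052)/(29922 - 1190) = -30076/28732 = -30076*1/28732 = -7519/7183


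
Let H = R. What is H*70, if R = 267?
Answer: 18690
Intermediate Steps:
H = 267
H*70 = 267*70 = 18690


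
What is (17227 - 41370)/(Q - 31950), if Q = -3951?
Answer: 24143/35901 ≈ 0.67249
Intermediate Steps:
(17227 - 41370)/(Q - 31950) = (17227 - 41370)/(-3951 - 31950) = -24143/(-35901) = -24143*(-1/35901) = 24143/35901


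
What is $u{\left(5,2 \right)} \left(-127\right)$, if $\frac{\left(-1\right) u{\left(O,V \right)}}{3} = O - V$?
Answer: $1143$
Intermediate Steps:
$u{\left(O,V \right)} = - 3 O + 3 V$ ($u{\left(O,V \right)} = - 3 \left(O - V\right) = - 3 O + 3 V$)
$u{\left(5,2 \right)} \left(-127\right) = \left(\left(-3\right) 5 + 3 \cdot 2\right) \left(-127\right) = \left(-15 + 6\right) \left(-127\right) = \left(-9\right) \left(-127\right) = 1143$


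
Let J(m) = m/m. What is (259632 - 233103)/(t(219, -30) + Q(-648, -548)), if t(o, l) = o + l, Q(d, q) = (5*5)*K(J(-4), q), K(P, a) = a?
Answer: -26529/13511 ≈ -1.9635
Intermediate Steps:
J(m) = 1
Q(d, q) = 25*q (Q(d, q) = (5*5)*q = 25*q)
t(o, l) = l + o
(259632 - 233103)/(t(219, -30) + Q(-648, -548)) = (259632 - 233103)/((-30 + 219) + 25*(-548)) = 26529/(189 - 13700) = 26529/(-13511) = 26529*(-1/13511) = -26529/13511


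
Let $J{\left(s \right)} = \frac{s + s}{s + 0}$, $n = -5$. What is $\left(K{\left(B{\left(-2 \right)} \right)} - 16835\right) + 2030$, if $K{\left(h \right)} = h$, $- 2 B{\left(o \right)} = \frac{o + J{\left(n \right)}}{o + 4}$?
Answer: $-14805$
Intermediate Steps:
$J{\left(s \right)} = 2$ ($J{\left(s \right)} = \frac{2 s}{s} = 2$)
$B{\left(o \right)} = - \frac{2 + o}{2 \left(4 + o\right)}$ ($B{\left(o \right)} = - \frac{\left(o + 2\right) \frac{1}{o + 4}}{2} = - \frac{\left(2 + o\right) \frac{1}{4 + o}}{2} = - \frac{\frac{1}{4 + o} \left(2 + o\right)}{2} = - \frac{2 + o}{2 \left(4 + o\right)}$)
$\left(K{\left(B{\left(-2 \right)} \right)} - 16835\right) + 2030 = \left(\frac{-2 - -2}{2 \left(4 - 2\right)} - 16835\right) + 2030 = \left(\frac{-2 + 2}{2 \cdot 2} - 16835\right) + 2030 = \left(\frac{1}{2} \cdot \frac{1}{2} \cdot 0 - 16835\right) + 2030 = \left(0 - 16835\right) + 2030 = -16835 + 2030 = -14805$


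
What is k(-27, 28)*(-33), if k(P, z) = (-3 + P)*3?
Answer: 2970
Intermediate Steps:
k(P, z) = -9 + 3*P
k(-27, 28)*(-33) = (-9 + 3*(-27))*(-33) = (-9 - 81)*(-33) = -90*(-33) = 2970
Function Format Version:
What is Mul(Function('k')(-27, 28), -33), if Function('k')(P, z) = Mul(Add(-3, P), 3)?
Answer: 2970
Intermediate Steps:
Function('k')(P, z) = Add(-9, Mul(3, P))
Mul(Function('k')(-27, 28), -33) = Mul(Add(-9, Mul(3, -27)), -33) = Mul(Add(-9, -81), -33) = Mul(-90, -33) = 2970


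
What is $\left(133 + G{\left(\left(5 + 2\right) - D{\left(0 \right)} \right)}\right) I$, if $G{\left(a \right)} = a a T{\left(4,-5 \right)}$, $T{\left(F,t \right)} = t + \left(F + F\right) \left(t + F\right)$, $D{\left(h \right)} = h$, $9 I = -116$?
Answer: $6496$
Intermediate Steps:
$I = - \frac{116}{9}$ ($I = \frac{1}{9} \left(-116\right) = - \frac{116}{9} \approx -12.889$)
$T{\left(F,t \right)} = t + 2 F \left(F + t\right)$
$G{\left(a \right)} = - 13 a^{2}$ ($G{\left(a \right)} = a a \left(-5 + 2 \cdot 4^{2} + 2 \cdot 4 \left(-5\right)\right) = a^{2} \left(-5 + 2 \cdot 16 - 40\right) = a^{2} \left(-5 + 32 - 40\right) = a^{2} \left(-13\right) = - 13 a^{2}$)
$\left(133 + G{\left(\left(5 + 2\right) - D{\left(0 \right)} \right)}\right) I = \left(133 - 13 \left(\left(5 + 2\right) - 0\right)^{2}\right) \left(- \frac{116}{9}\right) = \left(133 - 13 \left(7 + 0\right)^{2}\right) \left(- \frac{116}{9}\right) = \left(133 - 13 \cdot 7^{2}\right) \left(- \frac{116}{9}\right) = \left(133 - 637\right) \left(- \frac{116}{9}\right) = \left(-504\right) \left(- \frac{116}{9}\right) = 6496$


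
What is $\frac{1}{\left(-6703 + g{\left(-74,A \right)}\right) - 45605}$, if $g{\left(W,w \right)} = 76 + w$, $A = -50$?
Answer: $- \frac{1}{52282} \approx -1.9127 \cdot 10^{-5}$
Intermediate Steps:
$\frac{1}{\left(-6703 + g{\left(-74,A \right)}\right) - 45605} = \frac{1}{\left(-6703 + \left(76 - 50\right)\right) - 45605} = \frac{1}{\left(-6703 + 26\right) - 45605} = \frac{1}{-6677 - 45605} = \frac{1}{-52282} = - \frac{1}{52282}$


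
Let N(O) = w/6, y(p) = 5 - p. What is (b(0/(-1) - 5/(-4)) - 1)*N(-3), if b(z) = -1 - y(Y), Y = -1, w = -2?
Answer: 8/3 ≈ 2.6667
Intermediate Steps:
N(O) = -⅓ (N(O) = -2/6 = -2*⅙ = -⅓)
b(z) = -7 (b(z) = -1 - (5 - 1*(-1)) = -1 - (5 + 1) = -1 - 1*6 = -1 - 6 = -7)
(b(0/(-1) - 5/(-4)) - 1)*N(-3) = (-7 - 1)*(-⅓) = -8*(-⅓) = 8/3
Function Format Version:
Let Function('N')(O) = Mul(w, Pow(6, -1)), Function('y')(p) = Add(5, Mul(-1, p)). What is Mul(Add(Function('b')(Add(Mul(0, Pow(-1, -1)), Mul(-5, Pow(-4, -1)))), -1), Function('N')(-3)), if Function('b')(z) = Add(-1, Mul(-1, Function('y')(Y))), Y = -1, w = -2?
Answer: Rational(8, 3) ≈ 2.6667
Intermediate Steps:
Function('N')(O) = Rational(-1, 3) (Function('N')(O) = Mul(-2, Pow(6, -1)) = Mul(-2, Rational(1, 6)) = Rational(-1, 3))
Function('b')(z) = -7 (Function('b')(z) = Add(-1, Mul(-1, Add(5, Mul(-1, -1)))) = Add(-1, Mul(-1, Add(5, 1))) = Add(-1, Mul(-1, 6)) = Add(-1, -6) = -7)
Mul(Add(Function('b')(Add(Mul(0, Pow(-1, -1)), Mul(-5, Pow(-4, -1)))), -1), Function('N')(-3)) = Mul(Add(-7, -1), Rational(-1, 3)) = Mul(-8, Rational(-1, 3)) = Rational(8, 3)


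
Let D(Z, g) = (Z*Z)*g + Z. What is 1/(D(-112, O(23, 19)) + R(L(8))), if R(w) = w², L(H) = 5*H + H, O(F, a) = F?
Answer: 1/290704 ≈ 3.4399e-6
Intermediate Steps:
D(Z, g) = Z + g*Z² (D(Z, g) = Z²*g + Z = g*Z² + Z = Z + g*Z²)
L(H) = 6*H
1/(D(-112, O(23, 19)) + R(L(8))) = 1/(-112*(1 - 112*23) + (6*8)²) = 1/(-112*(1 - 2576) + 48²) = 1/(-112*(-2575) + 2304) = 1/(288400 + 2304) = 1/290704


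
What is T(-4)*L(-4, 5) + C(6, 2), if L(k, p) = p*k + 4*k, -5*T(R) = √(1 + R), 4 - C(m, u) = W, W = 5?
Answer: -1 + 36*I*√3/5 ≈ -1.0 + 12.471*I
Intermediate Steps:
C(m, u) = -1 (C(m, u) = 4 - 1*5 = 4 - 5 = -1)
T(R) = -√(1 + R)/5
L(k, p) = 4*k + k*p (L(k, p) = k*p + 4*k = 4*k + k*p)
T(-4)*L(-4, 5) + C(6, 2) = (-√(1 - 4)/5)*(-4*(4 + 5)) - 1 = (-I*√3/5)*(-4*9) - 1 = -I*√3/5*(-36) - 1 = 36*I*√3/5 - 1 = -1 + 36*I*√3/5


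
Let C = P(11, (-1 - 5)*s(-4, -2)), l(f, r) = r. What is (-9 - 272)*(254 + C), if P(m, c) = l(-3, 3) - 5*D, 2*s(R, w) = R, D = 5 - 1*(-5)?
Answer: -58167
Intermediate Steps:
D = 10 (D = 5 + 5 = 10)
s(R, w) = R/2
P(m, c) = -47 (P(m, c) = 3 - 5*10 = 3 - 50 = -47)
C = -47
(-9 - 272)*(254 + C) = (-9 - 272)*(254 - 47) = -281*207 = -58167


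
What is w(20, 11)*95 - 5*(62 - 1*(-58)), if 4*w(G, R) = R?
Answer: -1355/4 ≈ -338.75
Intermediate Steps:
w(G, R) = R/4
w(20, 11)*95 - 5*(62 - 1*(-58)) = ((1/4)*11)*95 - 5*(62 - 1*(-58)) = (11/4)*95 - 5*(62 + 58) = 1045/4 - 5*120 = 1045/4 - 600 = -1355/4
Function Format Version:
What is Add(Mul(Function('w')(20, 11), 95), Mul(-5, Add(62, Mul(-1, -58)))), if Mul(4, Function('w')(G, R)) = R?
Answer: Rational(-1355, 4) ≈ -338.75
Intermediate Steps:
Function('w')(G, R) = Mul(Rational(1, 4), R)
Add(Mul(Function('w')(20, 11), 95), Mul(-5, Add(62, Mul(-1, -58)))) = Add(Mul(Mul(Rational(1, 4), 11), 95), Mul(-5, Add(62, Mul(-1, -58)))) = Add(Mul(Rational(11, 4), 95), Mul(-5, Add(62, 58))) = Add(Rational(1045, 4), Mul(-5, 120)) = Add(Rational(1045, 4), -600) = Rational(-1355, 4)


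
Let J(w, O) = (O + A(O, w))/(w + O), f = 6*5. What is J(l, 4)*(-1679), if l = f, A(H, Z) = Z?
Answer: -1679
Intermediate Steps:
f = 30
l = 30
J(w, O) = 1 (J(w, O) = (O + w)/(w + O) = (O + w)/(O + w) = 1)
J(l, 4)*(-1679) = 1*(-1679) = -1679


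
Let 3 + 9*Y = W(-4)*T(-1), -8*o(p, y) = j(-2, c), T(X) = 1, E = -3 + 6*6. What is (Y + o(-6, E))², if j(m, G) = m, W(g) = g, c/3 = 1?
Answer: 361/1296 ≈ 0.27855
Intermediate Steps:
c = 3 (c = 3*1 = 3)
E = 33 (E = -3 + 36 = 33)
o(p, y) = ¼ (o(p, y) = -⅛*(-2) = ¼)
Y = -7/9 (Y = -⅓ + (-4*1)/9 = -⅓ + (⅑)*(-4) = -⅓ - 4/9 = -7/9 ≈ -0.77778)
(Y + o(-6, E))² = (-7/9 + ¼)² = (-19/36)² = 361/1296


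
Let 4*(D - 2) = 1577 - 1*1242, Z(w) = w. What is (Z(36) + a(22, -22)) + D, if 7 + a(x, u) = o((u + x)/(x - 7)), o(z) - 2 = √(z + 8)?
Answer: 467/4 + 2*√2 ≈ 119.58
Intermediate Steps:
D = 343/4 (D = 2 + (1577 - 1*1242)/4 = 2 + (1577 - 1242)/4 = 2 + (¼)*335 = 2 + 335/4 = 343/4 ≈ 85.750)
o(z) = 2 + √(8 + z) (o(z) = 2 + √(z + 8) = 2 + √(8 + z))
a(x, u) = -5 + √(8 + (u + x)/(-7 + x)) (a(x, u) = -7 + (2 + √(8 + (u + x)/(x - 7))) = -7 + (2 + √(8 + (u + x)/(-7 + x))) = -5 + √(8 + (u + x)/(-7 + x)))
(Z(36) + a(22, -22)) + D = (36 + (-5 + √((-56 - 22 + 9*22)/(-7 + 22)))) + 343/4 = (36 + (-5 + √((-56 - 22 + 198)/15))) + 343/4 = (36 + (-5 + √((1/15)*120))) + 343/4 = (36 + (-5 + √8)) + 343/4 = (36 + (-5 + 2*√2)) + 343/4 = (31 + 2*√2) + 343/4 = 467/4 + 2*√2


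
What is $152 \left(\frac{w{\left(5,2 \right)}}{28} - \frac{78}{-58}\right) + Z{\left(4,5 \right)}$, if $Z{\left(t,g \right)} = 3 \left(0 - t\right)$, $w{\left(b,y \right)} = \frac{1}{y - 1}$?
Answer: $\frac{40162}{203} \approx 197.84$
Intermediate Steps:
$w{\left(b,y \right)} = \frac{1}{-1 + y}$
$Z{\left(t,g \right)} = - 3 t$ ($Z{\left(t,g \right)} = 3 \left(- t\right) = - 3 t$)
$152 \left(\frac{w{\left(5,2 \right)}}{28} - \frac{78}{-58}\right) + Z{\left(4,5 \right)} = 152 \left(\frac{1}{\left(-1 + 2\right) 28} - \frac{78}{-58}\right) - 12 = 152 \left(1^{-1} \cdot \frac{1}{28} - - \frac{39}{29}\right) - 12 = 152 \left(1 \cdot \frac{1}{28} + \frac{39}{29}\right) - 12 = 152 \left(\frac{1}{28} + \frac{39}{29}\right) - 12 = 152 \cdot \frac{1121}{812} - 12 = \frac{42598}{203} - 12 = \frac{40162}{203}$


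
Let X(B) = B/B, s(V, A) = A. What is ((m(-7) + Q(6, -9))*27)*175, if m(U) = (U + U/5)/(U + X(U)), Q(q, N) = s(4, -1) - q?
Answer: -26460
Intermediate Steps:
X(B) = 1
Q(q, N) = -1 - q
m(U) = 6*U/(5*(1 + U)) (m(U) = (U + U/5)/(U + 1) = (U + U*(⅕))/(1 + U) = (U + U/5)/(1 + U) = (6*U/5)/(1 + U) = 6*U/(5*(1 + U)))
((m(-7) + Q(6, -9))*27)*175 = (((6/5)*(-7)/(1 - 7) + (-1 - 1*6))*27)*175 = (((6/5)*(-7)/(-6) + (-1 - 6))*27)*175 = (((6/5)*(-7)*(-⅙) - 7)*27)*175 = ((7/5 - 7)*27)*175 = -28/5*27*175 = -756/5*175 = -26460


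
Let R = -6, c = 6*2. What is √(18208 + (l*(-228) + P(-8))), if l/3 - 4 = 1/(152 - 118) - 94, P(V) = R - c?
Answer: 4*√1440121/17 ≈ 282.36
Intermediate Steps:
c = 12
P(V) = -18 (P(V) = -6 - 1*12 = -6 - 12 = -18)
l = -9177/34 (l = 12 + 3*(1/(152 - 118) - 94) = 12 + 3*(1/34 - 94) = 12 + 3*(-3195/34) = 12 - 9585/34 = -9177/34 ≈ -269.91)
√(18208 + (l*(-228) + P(-8))) = √(18208 + (-9177/34*(-228) - 18)) = √(18208 + (1046178/17 - 18)) = √(18208 + 1045872/17) = √(1355408/17) = 4*√1440121/17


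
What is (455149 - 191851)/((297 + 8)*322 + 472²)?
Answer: 43883/53499 ≈ 0.82026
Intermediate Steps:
(455149 - 191851)/((297 + 8)*322 + 472²) = 263298/(305*322 + 222784) = 263298/(98210 + 222784) = 263298/320994 = 263298*(1/320994) = 43883/53499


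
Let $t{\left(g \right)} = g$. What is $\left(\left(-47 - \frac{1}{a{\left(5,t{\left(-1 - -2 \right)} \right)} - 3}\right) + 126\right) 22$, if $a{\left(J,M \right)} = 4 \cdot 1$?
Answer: $1716$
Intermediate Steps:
$a{\left(J,M \right)} = 4$
$\left(\left(-47 - \frac{1}{a{\left(5,t{\left(-1 - -2 \right)} \right)} - 3}\right) + 126\right) 22 = \left(\left(-47 - \frac{1}{4 - 3}\right) + 126\right) 22 = \left(\left(-47 - 1^{-1}\right) + 126\right) 22 = \left(\left(-47 - 1\right) + 126\right) 22 = \left(-48 + 126\right) 22 = 78 \cdot 22 = 1716$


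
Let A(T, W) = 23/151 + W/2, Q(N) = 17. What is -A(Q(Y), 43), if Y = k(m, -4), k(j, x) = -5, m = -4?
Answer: -6539/302 ≈ -21.652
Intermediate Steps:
Y = -5
A(T, W) = 23/151 + W/2 (A(T, W) = 23*(1/151) + W*(½) = 23/151 + W/2)
-A(Q(Y), 43) = -(23/151 + (½)*43) = -(23/151 + 43/2) = -1*6539/302 = -6539/302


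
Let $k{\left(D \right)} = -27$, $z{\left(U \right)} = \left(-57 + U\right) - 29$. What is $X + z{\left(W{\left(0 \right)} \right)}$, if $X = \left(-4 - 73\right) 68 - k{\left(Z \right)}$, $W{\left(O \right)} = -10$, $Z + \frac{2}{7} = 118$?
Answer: $-5305$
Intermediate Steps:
$Z = \frac{824}{7}$ ($Z = - \frac{2}{7} + 118 = \frac{824}{7} \approx 117.71$)
$z{\left(U \right)} = -86 + U$
$X = -5209$ ($X = \left(-4 - 73\right) 68 - -27 = \left(-77\right) 68 + 27 = -5236 + 27 = -5209$)
$X + z{\left(W{\left(0 \right)} \right)} = -5209 - 96 = -5305$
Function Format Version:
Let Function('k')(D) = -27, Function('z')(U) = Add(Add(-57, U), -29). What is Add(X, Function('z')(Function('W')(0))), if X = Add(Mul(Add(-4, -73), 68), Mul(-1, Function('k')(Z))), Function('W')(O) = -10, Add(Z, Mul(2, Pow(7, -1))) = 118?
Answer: -5305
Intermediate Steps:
Z = Rational(824, 7) (Z = Add(Rational(-2, 7), 118) = Rational(824, 7) ≈ 117.71)
Function('z')(U) = Add(-86, U)
X = -5209 (X = Add(Mul(Add(-4, -73), 68), Mul(-1, -27)) = Add(Mul(-77, 68), 27) = Add(-5236, 27) = -5209)
Add(X, Function('z')(Function('W')(0))) = Add(-5209, Add(-86, -10)) = Add(-5209, -96) = -5305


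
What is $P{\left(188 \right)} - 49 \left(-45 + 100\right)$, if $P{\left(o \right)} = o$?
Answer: $-2507$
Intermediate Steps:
$P{\left(188 \right)} - 49 \left(-45 + 100\right) = 188 - 49 \left(-45 + 100\right) = 188 - 2695 = -2507$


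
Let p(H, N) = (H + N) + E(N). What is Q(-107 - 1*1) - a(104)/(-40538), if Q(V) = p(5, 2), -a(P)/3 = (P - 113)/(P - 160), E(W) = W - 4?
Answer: 11350613/2270128 ≈ 5.0000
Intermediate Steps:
E(W) = -4 + W
a(P) = -3*(-113 + P)/(-160 + P) (a(P) = -3*(P - 113)/(P - 160) = -3*(-113 + P)/(-160 + P))
p(H, N) = -4 + H + 2*N (p(H, N) = (H + N) + (-4 + N) = -4 + H + 2*N)
Q(V) = 5 (Q(V) = -4 + 5 + 2*2 = -4 + 5 + 4 = 5)
Q(-107 - 1*1) - a(104)/(-40538) = 5 - 3*(113 - 1*104)/(-160 + 104)/(-40538) = 5 - 3*(113 - 104)/(-56)*(-1)/40538 = 5 - 3*(-1/56)*9*(-1)/40538 = 5 - (-27)*(-1)/(56*40538) = 5 - 1*27/2270128 = 5 - 27/2270128 = 11350613/2270128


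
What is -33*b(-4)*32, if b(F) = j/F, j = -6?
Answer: -1584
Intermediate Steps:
b(F) = -6/F
-33*b(-4)*32 = -(-198)/(-4)*32 = -(-198)*(-1)/4*32 = -33*3/2*32 = -99/2*32 = -1584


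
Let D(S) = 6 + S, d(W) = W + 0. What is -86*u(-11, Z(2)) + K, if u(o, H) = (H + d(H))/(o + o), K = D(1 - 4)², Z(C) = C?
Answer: 271/11 ≈ 24.636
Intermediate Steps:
d(W) = W
K = 9 (K = (6 + (1 - 4))² = (6 - 3)² = 3² = 9)
u(o, H) = H/o (u(o, H) = (H + H)/(o + o) = (2*H)/((2*o)) = (2*H)*(1/(2*o)) = H/o)
-86*u(-11, Z(2)) + K = -172/(-11) + 9 = -172*(-1)/11 + 9 = -86*(-2/11) + 9 = 172/11 + 9 = 271/11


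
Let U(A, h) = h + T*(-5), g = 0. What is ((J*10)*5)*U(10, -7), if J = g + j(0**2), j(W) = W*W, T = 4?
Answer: 0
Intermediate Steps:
j(W) = W**2
U(A, h) = -20 + h (U(A, h) = h + 4*(-5) = h - 20 = -20 + h)
J = 0 (J = 0 + (0**2)**2 = 0 + 0**2 = 0 + 0 = 0)
((J*10)*5)*U(10, -7) = ((0*10)*5)*(-20 - 7) = (0*5)*(-27) = 0*(-27) = 0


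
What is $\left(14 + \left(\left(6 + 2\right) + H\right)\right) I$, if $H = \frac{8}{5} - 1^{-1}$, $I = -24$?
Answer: $- \frac{2712}{5} \approx -542.4$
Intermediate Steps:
$H = \frac{3}{5}$ ($H = 8 \cdot \frac{1}{5} - 1 = \frac{8}{5} - 1 = \frac{3}{5} \approx 0.6$)
$\left(14 + \left(\left(6 + 2\right) + H\right)\right) I = \left(14 + \left(\left(6 + 2\right) + \frac{3}{5}\right)\right) \left(-24\right) = \left(14 + \left(8 + \frac{3}{5}\right)\right) \left(-24\right) = \left(14 + \frac{43}{5}\right) \left(-24\right) = \frac{113}{5} \left(-24\right) = - \frac{2712}{5}$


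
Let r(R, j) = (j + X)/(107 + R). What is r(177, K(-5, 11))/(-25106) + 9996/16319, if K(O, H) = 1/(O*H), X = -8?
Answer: 3919995773799/6399589194680 ≈ 0.61254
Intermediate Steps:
K(O, H) = 1/(H*O)
r(R, j) = (-8 + j)/(107 + R) (r(R, j) = (j - 8)/(107 + R) = (-8 + j)/(107 + R))
r(177, K(-5, 11))/(-25106) + 9996/16319 = ((-8 + 1/(11*(-5)))/(107 + 177))/(-25106) + 9996/16319 = ((-8 + (1/11)*(-1/5))/284)*(-1/25106) + 9996*(1/16319) = ((-8 - 1/55)/284)*(-1/25106) + 9996/16319 = ((1/284)*(-441/55))*(-1/25106) + 9996/16319 = -441/15620*(-1/25106) + 9996/16319 = 441/392155720 + 9996/16319 = 3919995773799/6399589194680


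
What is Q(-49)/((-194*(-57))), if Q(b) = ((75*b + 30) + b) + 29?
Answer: -3665/11058 ≈ -0.33143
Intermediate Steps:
Q(b) = 59 + 76*b (Q(b) = ((30 + 75*b) + b) + 29 = (30 + 76*b) + 29 = 59 + 76*b)
Q(-49)/((-194*(-57))) = (59 + 76*(-49))/((-194*(-57))) = (59 - 3724)/11058 = -3665*1/11058 = -3665/11058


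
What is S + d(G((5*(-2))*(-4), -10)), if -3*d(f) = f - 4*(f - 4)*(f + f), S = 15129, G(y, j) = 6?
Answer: 15159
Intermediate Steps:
d(f) = -f/3 + 8*f*(-4 + f)/3 (d(f) = -(f - 4*(f - 4)*(f + f))/3 = -(f - 4*(-4 + f)*2*f)/3 = -(f - 8*f*(-4 + f))/3 = -f/3 + 8*f*(-4 + f)/3)
S + d(G((5*(-2))*(-4), -10)) = 15129 + (⅓)*6*(-33 + 8*6) = 15129 + (⅓)*6*(-33 + 48) = 15129 + (⅓)*6*15 = 15129 + 30 = 15159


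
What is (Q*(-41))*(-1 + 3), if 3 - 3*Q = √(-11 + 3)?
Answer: -82 + 164*I*√2/3 ≈ -82.0 + 77.31*I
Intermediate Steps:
Q = 1 - 2*I*√2/3 (Q = 1 - √(-11 + 3)/3 = 1 - 2*I*√2/3 ≈ 1.0 - 0.94281*I)
(Q*(-41))*(-1 + 3) = ((1 - 2*I*√2/3)*(-41))*(-1 + 3) = (-41 + 82*I*√2/3)*2 = -82 + 164*I*√2/3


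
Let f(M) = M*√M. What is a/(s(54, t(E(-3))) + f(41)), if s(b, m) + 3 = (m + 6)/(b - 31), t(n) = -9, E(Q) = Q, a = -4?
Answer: -6624/36454025 - 86756*√41/36454025 ≈ -0.015420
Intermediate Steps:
f(M) = M^(3/2)
s(b, m) = -3 + (6 + m)/(-31 + b) (s(b, m) = -3 + (m + 6)/(b - 31) = -3 + (6 + m)/(-31 + b))
a/(s(54, t(E(-3))) + f(41)) = -4/((99 - 9 - 3*54)/(-31 + 54) + 41^(3/2)) = -4/((99 - 9 - 162)/23 + 41*√41) = -4/((1/23)*(-72) + 41*√41) = -4/(-72/23 + 41*√41)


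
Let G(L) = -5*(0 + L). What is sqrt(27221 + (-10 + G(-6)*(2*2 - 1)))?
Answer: sqrt(27301) ≈ 165.23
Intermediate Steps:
G(L) = -5*L
sqrt(27221 + (-10 + G(-6)*(2*2 - 1))) = sqrt(27221 + (-10 + (-5*(-6))*(2*2 - 1))) = sqrt(27221 + (-10 + 30*(4 - 1))) = sqrt(27221 + (-10 + 30*3)) = sqrt(27221 + (-10 + 90)) = sqrt(27221 + 80) = sqrt(27301)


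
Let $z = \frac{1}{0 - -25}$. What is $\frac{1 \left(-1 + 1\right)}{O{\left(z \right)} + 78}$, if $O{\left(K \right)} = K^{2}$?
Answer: $0$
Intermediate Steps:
$z = \frac{1}{25}$ ($z = \frac{1}{0 + 25} = \frac{1}{25} \approx 0.04$)
$\frac{1 \left(-1 + 1\right)}{O{\left(z \right)} + 78} = \frac{1 \left(-1 + 1\right)}{\left(\frac{1}{25}\right)^{2} + 78} = \frac{1 \cdot 0}{\frac{1}{625} + 78} = \frac{0}{\frac{48751}{625}} = 0 \cdot \frac{625}{48751} = 0$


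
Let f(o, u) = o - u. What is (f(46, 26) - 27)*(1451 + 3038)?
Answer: -31423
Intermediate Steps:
(f(46, 26) - 27)*(1451 + 3038) = ((46 - 1*26) - 27)*(1451 + 3038) = ((46 - 26) - 27)*4489 = (20 - 27)*4489 = -7*4489 = -31423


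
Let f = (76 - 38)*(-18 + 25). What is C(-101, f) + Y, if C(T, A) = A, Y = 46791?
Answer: 47057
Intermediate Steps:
f = 266 (f = 38*7 = 266)
C(-101, f) + Y = 266 + 46791 = 47057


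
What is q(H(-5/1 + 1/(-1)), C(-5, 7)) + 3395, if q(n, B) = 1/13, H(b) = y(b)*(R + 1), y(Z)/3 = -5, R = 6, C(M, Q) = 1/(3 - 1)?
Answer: 44136/13 ≈ 3395.1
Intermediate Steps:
C(M, Q) = 1/2
y(Z) = -15 (y(Z) = 3*(-5) = -15)
H(b) = -105 (H(b) = -15*(6 + 1) = -15*7 = -105)
q(n, B) = 1/13
q(H(-5/1 + 1/(-1)), C(-5, 7)) + 3395 = 1/13 + 3395 = 44136/13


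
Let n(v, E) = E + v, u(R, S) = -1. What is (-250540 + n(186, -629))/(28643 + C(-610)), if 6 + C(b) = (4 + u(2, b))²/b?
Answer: -153099630/17468561 ≈ -8.7643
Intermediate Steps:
C(b) = -6 + 9/b (C(b) = -6 + (4 - 1)²/b = -6 + 3²/b = -6 + 9/b)
(-250540 + n(186, -629))/(28643 + C(-610)) = (-250540 + (-629 + 186))/(28643 + (-6 + 9/(-610))) = (-250540 - 443)/(28643 + (-6 + 9*(-1/610))) = -250983/(28643 + (-6 - 9/610)) = -250983/(28643 - 3669/610) = -250983/17468561/610 = -250983*610/17468561 = -153099630/17468561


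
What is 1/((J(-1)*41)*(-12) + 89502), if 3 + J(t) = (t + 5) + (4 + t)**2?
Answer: 1/84582 ≈ 1.1823e-5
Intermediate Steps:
J(t) = 2 + t + (4 + t)**2 (J(t) = -3 + ((t + 5) + (4 + t)**2) = -3 + ((5 + t) + (4 + t)**2) = -3 + (5 + t + (4 + t)**2) = 2 + t + (4 + t)**2)
1/((J(-1)*41)*(-12) + 89502) = 1/(((2 - 1 + (4 - 1)**2)*41)*(-12) + 89502) = 1/(((2 - 1 + 3**2)*41)*(-12) + 89502) = 1/(((2 - 1 + 9)*41)*(-12) + 89502) = 1/((10*41)*(-12) + 89502) = 1/(410*(-12) + 89502) = 1/(-4920 + 89502) = 1/84582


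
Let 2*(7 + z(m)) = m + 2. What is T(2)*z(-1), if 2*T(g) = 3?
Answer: -39/4 ≈ -9.7500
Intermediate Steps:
z(m) = -6 + m/2 (z(m) = -7 + (m + 2)/2 = -7 + (2 + m)/2 = -7 + (1 + m/2) = -6 + m/2)
T(g) = 3/2 (T(g) = (1/2)*3 = 3/2)
T(2)*z(-1) = 3*(-6 + (1/2)*(-1))/2 = 3*(-6 - 1/2)/2 = (3/2)*(-13/2) = -39/4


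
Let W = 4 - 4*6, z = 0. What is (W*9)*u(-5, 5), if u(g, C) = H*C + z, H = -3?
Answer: 2700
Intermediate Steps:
W = -20 (W = 4 - 24 = -20)
u(g, C) = -3*C (u(g, C) = -3*C + 0 = -3*C)
(W*9)*u(-5, 5) = (-20*9)*(-3*5) = -180*(-15) = 2700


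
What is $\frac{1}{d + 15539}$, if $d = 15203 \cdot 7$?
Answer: $\frac{1}{121960} \approx 8.1994 \cdot 10^{-6}$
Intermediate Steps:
$d = 106421$
$\frac{1}{d + 15539} = \frac{1}{106421 + 15539} = \frac{1}{121960}$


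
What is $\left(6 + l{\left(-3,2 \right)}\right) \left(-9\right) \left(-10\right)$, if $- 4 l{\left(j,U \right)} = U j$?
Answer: $675$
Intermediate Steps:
$l{\left(j,U \right)} = - \frac{U j}{4}$
$\left(6 + l{\left(-3,2 \right)}\right) \left(-9\right) \left(-10\right) = \left(6 - \frac{1}{2} \left(-3\right)\right) \left(-9\right) \left(-10\right) = \left(6 + \frac{3}{2}\right) \left(-9\right) \left(-10\right) = \frac{15}{2} \left(-9\right) \left(-10\right) = \left(- \frac{135}{2}\right) \left(-10\right) = 675$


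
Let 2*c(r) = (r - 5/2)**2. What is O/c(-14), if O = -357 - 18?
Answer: -1000/363 ≈ -2.7548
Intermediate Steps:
O = -375
c(r) = (-5/2 + r)**2/2 (c(r) = (r - 5/2)**2/2 = (-5/2 + r)**2/2)
O/c(-14) = -375*8/(-5 + 2*(-14))**2 = -375*8/(-5 - 28)**2 = -375/((1/8)*(-33)**2) = -375/((1/8)*1089) = -375/1089/8 = -375*8/1089 = -1000/363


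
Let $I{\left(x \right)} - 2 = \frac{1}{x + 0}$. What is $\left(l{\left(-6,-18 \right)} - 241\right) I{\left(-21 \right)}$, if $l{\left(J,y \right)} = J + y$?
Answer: $- \frac{10865}{21} \approx -517.38$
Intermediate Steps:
$I{\left(x \right)} = 2 + \frac{1}{x}$ ($I{\left(x \right)} = 2 + \frac{1}{x + 0} = 2 + \frac{1}{x}$)
$\left(l{\left(-6,-18 \right)} - 241\right) I{\left(-21 \right)} = \left(\left(-6 - 18\right) - 241\right) \left(2 + \frac{1}{-21}\right) = \left(-24 - 241\right) \left(2 - \frac{1}{21}\right) = \left(-265\right) \frac{41}{21} = - \frac{10865}{21}$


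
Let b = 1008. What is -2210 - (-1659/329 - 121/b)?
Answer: -104456377/47376 ≈ -2204.8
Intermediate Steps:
-2210 - (-1659/329 - 121/b) = -2210 - (-1659/329 - 121/1008) = -2210 - (-1659*1/329 - 121*1/1008) = -2210 - (-237/47 - 121/1008) = -2210 - 1*(-244583/47376) = -2210 + 244583/47376 = -104456377/47376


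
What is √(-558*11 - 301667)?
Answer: I*√307805 ≈ 554.8*I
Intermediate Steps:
√(-558*11 - 301667) = √(-279*22 - 301667) = √(-6138 - 301667) = √(-307805) = I*√307805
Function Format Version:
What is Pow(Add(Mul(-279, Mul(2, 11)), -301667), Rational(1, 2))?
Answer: Mul(I, Pow(307805, Rational(1, 2))) ≈ Mul(554.80, I)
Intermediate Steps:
Pow(Add(Mul(-279, Mul(2, 11)), -301667), Rational(1, 2)) = Pow(Add(Mul(-279, 22), -301667), Rational(1, 2)) = Pow(Add(-6138, -301667), Rational(1, 2)) = Pow(-307805, Rational(1, 2)) = Mul(I, Pow(307805, Rational(1, 2)))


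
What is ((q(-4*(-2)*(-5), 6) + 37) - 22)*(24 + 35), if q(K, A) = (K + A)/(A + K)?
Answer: 944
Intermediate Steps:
q(K, A) = 1 (q(K, A) = (A + K)/(A + K) = 1)
((q(-4*(-2)*(-5), 6) + 37) - 22)*(24 + 35) = ((1 + 37) - 22)*(24 + 35) = (38 - 22)*59 = 16*59 = 944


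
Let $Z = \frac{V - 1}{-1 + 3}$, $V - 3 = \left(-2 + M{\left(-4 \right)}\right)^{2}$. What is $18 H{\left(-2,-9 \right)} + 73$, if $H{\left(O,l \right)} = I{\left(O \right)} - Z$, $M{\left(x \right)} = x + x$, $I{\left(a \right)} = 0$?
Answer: $-845$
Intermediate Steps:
$M{\left(x \right)} = 2 x$
$V = 103$ ($V = 3 + \left(-2 + 2 \left(-4\right)\right)^{2} = 3 + \left(-2 - 8\right)^{2} = 3 + \left(-10\right)^{2} = 3 + 100 = 103$)
$Z = 51$ ($Z = \frac{103 - 1}{-1 + 3} = \frac{102}{2} = 102 \cdot \frac{1}{2} = 51$)
$H{\left(O,l \right)} = -51$ ($H{\left(O,l \right)} = 0 - 51 = -51$)
$18 H{\left(-2,-9 \right)} + 73 = 18 \left(-51\right) + 73 = -918 + 73 = -845$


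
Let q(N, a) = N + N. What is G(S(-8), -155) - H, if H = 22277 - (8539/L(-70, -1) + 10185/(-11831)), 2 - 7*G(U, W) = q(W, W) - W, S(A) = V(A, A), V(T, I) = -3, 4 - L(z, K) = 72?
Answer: -126039887679/5631556 ≈ -22381.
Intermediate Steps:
L(z, K) = -68 (L(z, K) = 4 - 1*72 = 4 - 72 = -68)
q(N, a) = 2*N
S(A) = -3
G(U, W) = 2/7 - W/7 (G(U, W) = 2/7 - (2*W - W)/7 = 2/7 - W/7)
H = 18023742205/804508 (H = 22277 - (8539/(-68) + 10185/(-11831)) = 22277 - (8539*(-1/68) + 10185*(-1/11831)) = 22277 - (-8539/68 - 10185/11831) = 22277 - 1*(-101717489/804508) = 22277 + 101717489/804508 = 18023742205/804508 ≈ 22403.)
G(S(-8), -155) - H = (2/7 - ⅐*(-155)) - 1*18023742205/804508 = (2/7 + 155/7) - 18023742205/804508 = 157/7 - 18023742205/804508 = -126039887679/5631556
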